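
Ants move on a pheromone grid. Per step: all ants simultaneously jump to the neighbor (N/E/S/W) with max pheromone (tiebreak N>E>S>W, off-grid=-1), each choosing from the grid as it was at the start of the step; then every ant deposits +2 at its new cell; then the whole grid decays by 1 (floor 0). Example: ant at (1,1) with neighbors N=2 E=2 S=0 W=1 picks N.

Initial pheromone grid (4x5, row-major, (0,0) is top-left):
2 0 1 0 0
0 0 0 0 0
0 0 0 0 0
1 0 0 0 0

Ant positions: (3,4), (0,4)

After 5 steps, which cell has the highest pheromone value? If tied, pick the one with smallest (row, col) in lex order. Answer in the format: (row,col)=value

Step 1: ant0:(3,4)->N->(2,4) | ant1:(0,4)->S->(1,4)
  grid max=1 at (0,0)
Step 2: ant0:(2,4)->N->(1,4) | ant1:(1,4)->S->(2,4)
  grid max=2 at (1,4)
Step 3: ant0:(1,4)->S->(2,4) | ant1:(2,4)->N->(1,4)
  grid max=3 at (1,4)
Step 4: ant0:(2,4)->N->(1,4) | ant1:(1,4)->S->(2,4)
  grid max=4 at (1,4)
Step 5: ant0:(1,4)->S->(2,4) | ant1:(2,4)->N->(1,4)
  grid max=5 at (1,4)
Final grid:
  0 0 0 0 0
  0 0 0 0 5
  0 0 0 0 5
  0 0 0 0 0
Max pheromone 5 at (1,4)

Answer: (1,4)=5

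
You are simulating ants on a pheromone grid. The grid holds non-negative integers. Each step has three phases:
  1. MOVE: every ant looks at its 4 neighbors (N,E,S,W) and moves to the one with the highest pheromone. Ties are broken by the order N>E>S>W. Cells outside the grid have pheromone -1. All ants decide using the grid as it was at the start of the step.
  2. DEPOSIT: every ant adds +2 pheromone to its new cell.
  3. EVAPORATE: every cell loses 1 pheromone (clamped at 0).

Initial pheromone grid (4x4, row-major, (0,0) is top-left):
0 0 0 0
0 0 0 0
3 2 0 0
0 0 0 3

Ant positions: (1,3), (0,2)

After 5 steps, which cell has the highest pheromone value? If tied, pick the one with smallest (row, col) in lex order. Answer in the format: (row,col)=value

Step 1: ant0:(1,3)->N->(0,3) | ant1:(0,2)->E->(0,3)
  grid max=3 at (0,3)
Step 2: ant0:(0,3)->S->(1,3) | ant1:(0,3)->S->(1,3)
  grid max=3 at (1,3)
Step 3: ant0:(1,3)->N->(0,3) | ant1:(1,3)->N->(0,3)
  grid max=5 at (0,3)
Step 4: ant0:(0,3)->S->(1,3) | ant1:(0,3)->S->(1,3)
  grid max=5 at (1,3)
Step 5: ant0:(1,3)->N->(0,3) | ant1:(1,3)->N->(0,3)
  grid max=7 at (0,3)
Final grid:
  0 0 0 7
  0 0 0 4
  0 0 0 0
  0 0 0 0
Max pheromone 7 at (0,3)

Answer: (0,3)=7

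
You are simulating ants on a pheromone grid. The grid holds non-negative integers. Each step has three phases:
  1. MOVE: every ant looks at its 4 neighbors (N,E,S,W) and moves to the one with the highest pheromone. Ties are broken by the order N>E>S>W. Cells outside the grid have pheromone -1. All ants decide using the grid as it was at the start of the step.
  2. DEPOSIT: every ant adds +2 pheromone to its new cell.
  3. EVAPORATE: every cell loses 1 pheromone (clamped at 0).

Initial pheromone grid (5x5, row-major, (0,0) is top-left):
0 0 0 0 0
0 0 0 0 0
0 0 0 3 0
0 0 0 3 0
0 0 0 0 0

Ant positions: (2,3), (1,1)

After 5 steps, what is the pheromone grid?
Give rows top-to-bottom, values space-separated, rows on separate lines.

After step 1: ants at (3,3),(0,1)
  0 1 0 0 0
  0 0 0 0 0
  0 0 0 2 0
  0 0 0 4 0
  0 0 0 0 0
After step 2: ants at (2,3),(0,2)
  0 0 1 0 0
  0 0 0 0 0
  0 0 0 3 0
  0 0 0 3 0
  0 0 0 0 0
After step 3: ants at (3,3),(0,3)
  0 0 0 1 0
  0 0 0 0 0
  0 0 0 2 0
  0 0 0 4 0
  0 0 0 0 0
After step 4: ants at (2,3),(0,4)
  0 0 0 0 1
  0 0 0 0 0
  0 0 0 3 0
  0 0 0 3 0
  0 0 0 0 0
After step 5: ants at (3,3),(1,4)
  0 0 0 0 0
  0 0 0 0 1
  0 0 0 2 0
  0 0 0 4 0
  0 0 0 0 0

0 0 0 0 0
0 0 0 0 1
0 0 0 2 0
0 0 0 4 0
0 0 0 0 0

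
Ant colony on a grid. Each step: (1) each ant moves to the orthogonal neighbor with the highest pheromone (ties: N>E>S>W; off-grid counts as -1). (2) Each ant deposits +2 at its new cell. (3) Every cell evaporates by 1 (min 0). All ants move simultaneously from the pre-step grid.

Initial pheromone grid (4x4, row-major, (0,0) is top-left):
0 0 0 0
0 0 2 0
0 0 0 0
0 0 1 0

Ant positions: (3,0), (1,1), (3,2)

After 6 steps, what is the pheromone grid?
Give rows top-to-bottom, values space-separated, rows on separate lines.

After step 1: ants at (2,0),(1,2),(2,2)
  0 0 0 0
  0 0 3 0
  1 0 1 0
  0 0 0 0
After step 2: ants at (1,0),(2,2),(1,2)
  0 0 0 0
  1 0 4 0
  0 0 2 0
  0 0 0 0
After step 3: ants at (0,0),(1,2),(2,2)
  1 0 0 0
  0 0 5 0
  0 0 3 0
  0 0 0 0
After step 4: ants at (0,1),(2,2),(1,2)
  0 1 0 0
  0 0 6 0
  0 0 4 0
  0 0 0 0
After step 5: ants at (0,2),(1,2),(2,2)
  0 0 1 0
  0 0 7 0
  0 0 5 0
  0 0 0 0
After step 6: ants at (1,2),(2,2),(1,2)
  0 0 0 0
  0 0 10 0
  0 0 6 0
  0 0 0 0

0 0 0 0
0 0 10 0
0 0 6 0
0 0 0 0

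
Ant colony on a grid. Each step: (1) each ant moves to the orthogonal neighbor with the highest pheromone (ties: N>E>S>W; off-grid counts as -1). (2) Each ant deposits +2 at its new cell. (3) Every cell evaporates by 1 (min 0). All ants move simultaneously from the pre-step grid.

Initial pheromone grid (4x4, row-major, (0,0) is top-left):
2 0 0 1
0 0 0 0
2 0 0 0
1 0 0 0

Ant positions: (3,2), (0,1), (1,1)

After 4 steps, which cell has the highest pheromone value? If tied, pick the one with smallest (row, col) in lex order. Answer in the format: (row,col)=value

Answer: (0,0)=6

Derivation:
Step 1: ant0:(3,2)->N->(2,2) | ant1:(0,1)->W->(0,0) | ant2:(1,1)->N->(0,1)
  grid max=3 at (0,0)
Step 2: ant0:(2,2)->N->(1,2) | ant1:(0,0)->E->(0,1) | ant2:(0,1)->W->(0,0)
  grid max=4 at (0,0)
Step 3: ant0:(1,2)->N->(0,2) | ant1:(0,1)->W->(0,0) | ant2:(0,0)->E->(0,1)
  grid max=5 at (0,0)
Step 4: ant0:(0,2)->W->(0,1) | ant1:(0,0)->E->(0,1) | ant2:(0,1)->W->(0,0)
  grid max=6 at (0,0)
Final grid:
  6 6 0 0
  0 0 0 0
  0 0 0 0
  0 0 0 0
Max pheromone 6 at (0,0)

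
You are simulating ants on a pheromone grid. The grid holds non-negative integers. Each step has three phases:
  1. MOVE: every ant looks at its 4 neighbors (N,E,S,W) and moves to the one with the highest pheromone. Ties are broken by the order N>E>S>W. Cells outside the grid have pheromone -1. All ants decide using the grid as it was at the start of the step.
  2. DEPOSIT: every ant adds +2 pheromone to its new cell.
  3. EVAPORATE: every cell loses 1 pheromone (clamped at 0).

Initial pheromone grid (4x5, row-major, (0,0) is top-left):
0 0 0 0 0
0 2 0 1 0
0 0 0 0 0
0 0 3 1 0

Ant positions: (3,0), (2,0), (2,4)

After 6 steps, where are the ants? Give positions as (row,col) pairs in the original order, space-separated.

Step 1: ant0:(3,0)->N->(2,0) | ant1:(2,0)->N->(1,0) | ant2:(2,4)->N->(1,4)
  grid max=2 at (3,2)
Step 2: ant0:(2,0)->N->(1,0) | ant1:(1,0)->E->(1,1) | ant2:(1,4)->N->(0,4)
  grid max=2 at (1,0)
Step 3: ant0:(1,0)->E->(1,1) | ant1:(1,1)->W->(1,0) | ant2:(0,4)->S->(1,4)
  grid max=3 at (1,0)
Step 4: ant0:(1,1)->W->(1,0) | ant1:(1,0)->E->(1,1) | ant2:(1,4)->N->(0,4)
  grid max=4 at (1,0)
Step 5: ant0:(1,0)->E->(1,1) | ant1:(1,1)->W->(1,0) | ant2:(0,4)->S->(1,4)
  grid max=5 at (1,0)
Step 6: ant0:(1,1)->W->(1,0) | ant1:(1,0)->E->(1,1) | ant2:(1,4)->N->(0,4)
  grid max=6 at (1,0)

(1,0) (1,1) (0,4)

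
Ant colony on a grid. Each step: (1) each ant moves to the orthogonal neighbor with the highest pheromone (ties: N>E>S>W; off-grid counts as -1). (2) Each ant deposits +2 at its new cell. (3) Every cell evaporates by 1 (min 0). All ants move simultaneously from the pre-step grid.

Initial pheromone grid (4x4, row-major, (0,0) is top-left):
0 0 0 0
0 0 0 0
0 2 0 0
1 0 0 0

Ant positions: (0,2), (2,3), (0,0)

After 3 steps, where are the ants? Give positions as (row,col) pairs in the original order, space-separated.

Step 1: ant0:(0,2)->E->(0,3) | ant1:(2,3)->N->(1,3) | ant2:(0,0)->E->(0,1)
  grid max=1 at (0,1)
Step 2: ant0:(0,3)->S->(1,3) | ant1:(1,3)->N->(0,3) | ant2:(0,1)->E->(0,2)
  grid max=2 at (0,3)
Step 3: ant0:(1,3)->N->(0,3) | ant1:(0,3)->S->(1,3) | ant2:(0,2)->E->(0,3)
  grid max=5 at (0,3)

(0,3) (1,3) (0,3)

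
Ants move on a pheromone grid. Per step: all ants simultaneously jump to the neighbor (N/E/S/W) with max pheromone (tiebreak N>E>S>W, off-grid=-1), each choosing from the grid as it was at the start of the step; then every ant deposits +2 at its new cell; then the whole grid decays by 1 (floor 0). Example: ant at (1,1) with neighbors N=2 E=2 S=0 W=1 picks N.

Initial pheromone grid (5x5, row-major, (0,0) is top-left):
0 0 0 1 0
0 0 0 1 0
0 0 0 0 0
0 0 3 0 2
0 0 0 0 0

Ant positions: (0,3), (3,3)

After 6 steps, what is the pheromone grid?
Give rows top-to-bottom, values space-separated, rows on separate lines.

After step 1: ants at (1,3),(3,2)
  0 0 0 0 0
  0 0 0 2 0
  0 0 0 0 0
  0 0 4 0 1
  0 0 0 0 0
After step 2: ants at (0,3),(2,2)
  0 0 0 1 0
  0 0 0 1 0
  0 0 1 0 0
  0 0 3 0 0
  0 0 0 0 0
After step 3: ants at (1,3),(3,2)
  0 0 0 0 0
  0 0 0 2 0
  0 0 0 0 0
  0 0 4 0 0
  0 0 0 0 0
After step 4: ants at (0,3),(2,2)
  0 0 0 1 0
  0 0 0 1 0
  0 0 1 0 0
  0 0 3 0 0
  0 0 0 0 0
After step 5: ants at (1,3),(3,2)
  0 0 0 0 0
  0 0 0 2 0
  0 0 0 0 0
  0 0 4 0 0
  0 0 0 0 0
After step 6: ants at (0,3),(2,2)
  0 0 0 1 0
  0 0 0 1 0
  0 0 1 0 0
  0 0 3 0 0
  0 0 0 0 0

0 0 0 1 0
0 0 0 1 0
0 0 1 0 0
0 0 3 0 0
0 0 0 0 0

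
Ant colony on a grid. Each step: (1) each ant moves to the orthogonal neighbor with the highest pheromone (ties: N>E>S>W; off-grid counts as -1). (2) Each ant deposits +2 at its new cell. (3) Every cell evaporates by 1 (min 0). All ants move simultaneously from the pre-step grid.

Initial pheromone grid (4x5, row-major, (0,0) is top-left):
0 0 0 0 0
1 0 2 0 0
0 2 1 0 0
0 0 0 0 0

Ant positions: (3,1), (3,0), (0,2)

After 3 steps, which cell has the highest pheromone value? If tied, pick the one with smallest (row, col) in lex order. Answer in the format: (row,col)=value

Step 1: ant0:(3,1)->N->(2,1) | ant1:(3,0)->N->(2,0) | ant2:(0,2)->S->(1,2)
  grid max=3 at (1,2)
Step 2: ant0:(2,1)->W->(2,0) | ant1:(2,0)->E->(2,1) | ant2:(1,2)->N->(0,2)
  grid max=4 at (2,1)
Step 3: ant0:(2,0)->E->(2,1) | ant1:(2,1)->W->(2,0) | ant2:(0,2)->S->(1,2)
  grid max=5 at (2,1)
Final grid:
  0 0 0 0 0
  0 0 3 0 0
  3 5 0 0 0
  0 0 0 0 0
Max pheromone 5 at (2,1)

Answer: (2,1)=5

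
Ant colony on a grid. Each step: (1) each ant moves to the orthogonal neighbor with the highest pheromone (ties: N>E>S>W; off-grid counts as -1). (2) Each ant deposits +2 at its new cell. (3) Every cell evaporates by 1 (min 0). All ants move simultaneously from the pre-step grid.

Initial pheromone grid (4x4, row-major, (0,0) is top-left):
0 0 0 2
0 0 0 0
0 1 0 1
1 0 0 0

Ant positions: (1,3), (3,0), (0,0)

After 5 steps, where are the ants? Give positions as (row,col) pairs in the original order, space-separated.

Step 1: ant0:(1,3)->N->(0,3) | ant1:(3,0)->N->(2,0) | ant2:(0,0)->E->(0,1)
  grid max=3 at (0,3)
Step 2: ant0:(0,3)->S->(1,3) | ant1:(2,0)->N->(1,0) | ant2:(0,1)->E->(0,2)
  grid max=2 at (0,3)
Step 3: ant0:(1,3)->N->(0,3) | ant1:(1,0)->N->(0,0) | ant2:(0,2)->E->(0,3)
  grid max=5 at (0,3)
Step 4: ant0:(0,3)->S->(1,3) | ant1:(0,0)->E->(0,1) | ant2:(0,3)->S->(1,3)
  grid max=4 at (0,3)
Step 5: ant0:(1,3)->N->(0,3) | ant1:(0,1)->E->(0,2) | ant2:(1,3)->N->(0,3)
  grid max=7 at (0,3)

(0,3) (0,2) (0,3)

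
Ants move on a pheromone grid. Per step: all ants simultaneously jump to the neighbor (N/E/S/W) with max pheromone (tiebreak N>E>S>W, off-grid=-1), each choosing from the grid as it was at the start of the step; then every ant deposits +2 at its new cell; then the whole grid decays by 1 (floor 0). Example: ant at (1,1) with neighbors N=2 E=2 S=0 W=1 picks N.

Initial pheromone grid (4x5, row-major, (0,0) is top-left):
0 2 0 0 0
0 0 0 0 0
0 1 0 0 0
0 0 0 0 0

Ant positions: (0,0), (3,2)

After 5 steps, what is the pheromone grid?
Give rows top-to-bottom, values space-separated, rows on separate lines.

After step 1: ants at (0,1),(2,2)
  0 3 0 0 0
  0 0 0 0 0
  0 0 1 0 0
  0 0 0 0 0
After step 2: ants at (0,2),(1,2)
  0 2 1 0 0
  0 0 1 0 0
  0 0 0 0 0
  0 0 0 0 0
After step 3: ants at (0,1),(0,2)
  0 3 2 0 0
  0 0 0 0 0
  0 0 0 0 0
  0 0 0 0 0
After step 4: ants at (0,2),(0,1)
  0 4 3 0 0
  0 0 0 0 0
  0 0 0 0 0
  0 0 0 0 0
After step 5: ants at (0,1),(0,2)
  0 5 4 0 0
  0 0 0 0 0
  0 0 0 0 0
  0 0 0 0 0

0 5 4 0 0
0 0 0 0 0
0 0 0 0 0
0 0 0 0 0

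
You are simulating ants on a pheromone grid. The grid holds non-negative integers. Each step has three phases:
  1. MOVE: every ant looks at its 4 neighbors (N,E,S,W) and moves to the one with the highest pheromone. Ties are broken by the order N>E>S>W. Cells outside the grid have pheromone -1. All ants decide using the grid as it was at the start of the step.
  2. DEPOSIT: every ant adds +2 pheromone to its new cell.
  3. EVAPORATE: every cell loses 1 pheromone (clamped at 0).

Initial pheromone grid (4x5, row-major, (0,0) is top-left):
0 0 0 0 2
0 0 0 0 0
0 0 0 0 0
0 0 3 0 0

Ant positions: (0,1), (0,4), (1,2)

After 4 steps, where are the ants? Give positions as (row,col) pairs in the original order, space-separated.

Step 1: ant0:(0,1)->E->(0,2) | ant1:(0,4)->S->(1,4) | ant2:(1,2)->N->(0,2)
  grid max=3 at (0,2)
Step 2: ant0:(0,2)->E->(0,3) | ant1:(1,4)->N->(0,4) | ant2:(0,2)->E->(0,3)
  grid max=3 at (0,3)
Step 3: ant0:(0,3)->E->(0,4) | ant1:(0,4)->W->(0,3) | ant2:(0,3)->E->(0,4)
  grid max=5 at (0,4)
Step 4: ant0:(0,4)->W->(0,3) | ant1:(0,3)->E->(0,4) | ant2:(0,4)->W->(0,3)
  grid max=7 at (0,3)

(0,3) (0,4) (0,3)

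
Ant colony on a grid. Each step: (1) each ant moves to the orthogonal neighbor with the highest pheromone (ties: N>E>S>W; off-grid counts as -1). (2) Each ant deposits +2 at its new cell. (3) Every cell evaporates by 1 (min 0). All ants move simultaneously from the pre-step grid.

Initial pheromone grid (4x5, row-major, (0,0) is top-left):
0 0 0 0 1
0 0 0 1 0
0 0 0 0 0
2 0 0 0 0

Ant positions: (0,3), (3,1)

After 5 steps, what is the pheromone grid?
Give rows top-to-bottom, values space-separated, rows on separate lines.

After step 1: ants at (0,4),(3,0)
  0 0 0 0 2
  0 0 0 0 0
  0 0 0 0 0
  3 0 0 0 0
After step 2: ants at (1,4),(2,0)
  0 0 0 0 1
  0 0 0 0 1
  1 0 0 0 0
  2 0 0 0 0
After step 3: ants at (0,4),(3,0)
  0 0 0 0 2
  0 0 0 0 0
  0 0 0 0 0
  3 0 0 0 0
After step 4: ants at (1,4),(2,0)
  0 0 0 0 1
  0 0 0 0 1
  1 0 0 0 0
  2 0 0 0 0
After step 5: ants at (0,4),(3,0)
  0 0 0 0 2
  0 0 0 0 0
  0 0 0 0 0
  3 0 0 0 0

0 0 0 0 2
0 0 0 0 0
0 0 0 0 0
3 0 0 0 0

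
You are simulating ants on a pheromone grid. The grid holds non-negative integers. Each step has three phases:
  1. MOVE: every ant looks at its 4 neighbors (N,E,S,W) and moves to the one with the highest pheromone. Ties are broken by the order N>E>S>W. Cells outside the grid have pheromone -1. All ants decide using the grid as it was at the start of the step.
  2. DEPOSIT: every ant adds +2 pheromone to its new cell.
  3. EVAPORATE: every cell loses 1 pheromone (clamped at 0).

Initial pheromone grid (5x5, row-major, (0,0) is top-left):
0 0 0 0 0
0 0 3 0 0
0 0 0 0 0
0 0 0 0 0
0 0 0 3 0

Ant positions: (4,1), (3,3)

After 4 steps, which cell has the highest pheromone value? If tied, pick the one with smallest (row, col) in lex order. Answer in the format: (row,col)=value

Step 1: ant0:(4,1)->N->(3,1) | ant1:(3,3)->S->(4,3)
  grid max=4 at (4,3)
Step 2: ant0:(3,1)->N->(2,1) | ant1:(4,3)->N->(3,3)
  grid max=3 at (4,3)
Step 3: ant0:(2,1)->N->(1,1) | ant1:(3,3)->S->(4,3)
  grid max=4 at (4,3)
Step 4: ant0:(1,1)->N->(0,1) | ant1:(4,3)->N->(3,3)
  grid max=3 at (4,3)
Final grid:
  0 1 0 0 0
  0 0 0 0 0
  0 0 0 0 0
  0 0 0 1 0
  0 0 0 3 0
Max pheromone 3 at (4,3)

Answer: (4,3)=3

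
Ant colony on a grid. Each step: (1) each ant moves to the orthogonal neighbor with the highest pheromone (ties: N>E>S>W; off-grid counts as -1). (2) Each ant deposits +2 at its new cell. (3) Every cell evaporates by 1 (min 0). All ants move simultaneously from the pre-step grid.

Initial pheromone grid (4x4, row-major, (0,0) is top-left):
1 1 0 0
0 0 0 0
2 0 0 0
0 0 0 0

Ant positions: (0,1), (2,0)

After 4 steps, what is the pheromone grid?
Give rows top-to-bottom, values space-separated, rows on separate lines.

After step 1: ants at (0,0),(1,0)
  2 0 0 0
  1 0 0 0
  1 0 0 0
  0 0 0 0
After step 2: ants at (1,0),(0,0)
  3 0 0 0
  2 0 0 0
  0 0 0 0
  0 0 0 0
After step 3: ants at (0,0),(1,0)
  4 0 0 0
  3 0 0 0
  0 0 0 0
  0 0 0 0
After step 4: ants at (1,0),(0,0)
  5 0 0 0
  4 0 0 0
  0 0 0 0
  0 0 0 0

5 0 0 0
4 0 0 0
0 0 0 0
0 0 0 0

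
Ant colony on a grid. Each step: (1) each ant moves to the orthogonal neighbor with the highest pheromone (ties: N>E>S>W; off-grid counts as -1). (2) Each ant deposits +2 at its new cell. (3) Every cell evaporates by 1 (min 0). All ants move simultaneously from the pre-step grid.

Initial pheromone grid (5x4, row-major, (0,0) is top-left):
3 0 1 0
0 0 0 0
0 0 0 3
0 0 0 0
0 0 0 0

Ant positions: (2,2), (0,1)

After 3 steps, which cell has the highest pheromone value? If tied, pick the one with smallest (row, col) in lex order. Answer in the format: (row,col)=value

Answer: (0,0)=4

Derivation:
Step 1: ant0:(2,2)->E->(2,3) | ant1:(0,1)->W->(0,0)
  grid max=4 at (0,0)
Step 2: ant0:(2,3)->N->(1,3) | ant1:(0,0)->E->(0,1)
  grid max=3 at (0,0)
Step 3: ant0:(1,3)->S->(2,3) | ant1:(0,1)->W->(0,0)
  grid max=4 at (0,0)
Final grid:
  4 0 0 0
  0 0 0 0
  0 0 0 4
  0 0 0 0
  0 0 0 0
Max pheromone 4 at (0,0)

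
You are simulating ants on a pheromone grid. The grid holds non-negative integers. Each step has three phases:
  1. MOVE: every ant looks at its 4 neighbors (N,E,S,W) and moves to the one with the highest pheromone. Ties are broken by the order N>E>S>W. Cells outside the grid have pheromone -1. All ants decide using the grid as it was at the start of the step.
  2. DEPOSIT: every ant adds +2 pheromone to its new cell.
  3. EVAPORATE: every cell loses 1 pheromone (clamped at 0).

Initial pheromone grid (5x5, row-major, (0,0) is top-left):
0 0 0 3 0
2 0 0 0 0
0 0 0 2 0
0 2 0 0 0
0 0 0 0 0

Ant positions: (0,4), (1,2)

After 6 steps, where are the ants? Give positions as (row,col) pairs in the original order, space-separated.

Step 1: ant0:(0,4)->W->(0,3) | ant1:(1,2)->N->(0,2)
  grid max=4 at (0,3)
Step 2: ant0:(0,3)->W->(0,2) | ant1:(0,2)->E->(0,3)
  grid max=5 at (0,3)
Step 3: ant0:(0,2)->E->(0,3) | ant1:(0,3)->W->(0,2)
  grid max=6 at (0,3)
Step 4: ant0:(0,3)->W->(0,2) | ant1:(0,2)->E->(0,3)
  grid max=7 at (0,3)
Step 5: ant0:(0,2)->E->(0,3) | ant1:(0,3)->W->(0,2)
  grid max=8 at (0,3)
Step 6: ant0:(0,3)->W->(0,2) | ant1:(0,2)->E->(0,3)
  grid max=9 at (0,3)

(0,2) (0,3)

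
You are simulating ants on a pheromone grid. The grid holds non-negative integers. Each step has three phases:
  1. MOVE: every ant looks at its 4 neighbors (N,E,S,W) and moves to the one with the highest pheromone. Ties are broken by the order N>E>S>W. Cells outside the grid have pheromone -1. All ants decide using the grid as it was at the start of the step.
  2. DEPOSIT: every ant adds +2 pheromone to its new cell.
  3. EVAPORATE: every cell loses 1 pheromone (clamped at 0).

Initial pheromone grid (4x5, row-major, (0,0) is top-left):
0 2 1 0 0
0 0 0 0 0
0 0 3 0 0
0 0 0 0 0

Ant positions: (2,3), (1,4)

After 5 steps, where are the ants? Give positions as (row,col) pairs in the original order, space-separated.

Step 1: ant0:(2,3)->W->(2,2) | ant1:(1,4)->N->(0,4)
  grid max=4 at (2,2)
Step 2: ant0:(2,2)->N->(1,2) | ant1:(0,4)->S->(1,4)
  grid max=3 at (2,2)
Step 3: ant0:(1,2)->S->(2,2) | ant1:(1,4)->N->(0,4)
  grid max=4 at (2,2)
Step 4: ant0:(2,2)->N->(1,2) | ant1:(0,4)->S->(1,4)
  grid max=3 at (2,2)
Step 5: ant0:(1,2)->S->(2,2) | ant1:(1,4)->N->(0,4)
  grid max=4 at (2,2)

(2,2) (0,4)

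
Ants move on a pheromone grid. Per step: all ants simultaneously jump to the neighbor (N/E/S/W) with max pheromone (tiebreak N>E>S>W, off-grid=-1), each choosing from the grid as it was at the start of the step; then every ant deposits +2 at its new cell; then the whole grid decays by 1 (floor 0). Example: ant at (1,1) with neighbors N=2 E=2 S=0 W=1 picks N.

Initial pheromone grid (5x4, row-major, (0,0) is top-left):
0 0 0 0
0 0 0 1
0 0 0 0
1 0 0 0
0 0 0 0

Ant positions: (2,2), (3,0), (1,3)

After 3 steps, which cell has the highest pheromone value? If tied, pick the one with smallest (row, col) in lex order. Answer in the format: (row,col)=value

Answer: (0,3)=3

Derivation:
Step 1: ant0:(2,2)->N->(1,2) | ant1:(3,0)->N->(2,0) | ant2:(1,3)->N->(0,3)
  grid max=1 at (0,3)
Step 2: ant0:(1,2)->N->(0,2) | ant1:(2,0)->N->(1,0) | ant2:(0,3)->S->(1,3)
  grid max=1 at (0,2)
Step 3: ant0:(0,2)->E->(0,3) | ant1:(1,0)->N->(0,0) | ant2:(1,3)->N->(0,3)
  grid max=3 at (0,3)
Final grid:
  1 0 0 3
  0 0 0 0
  0 0 0 0
  0 0 0 0
  0 0 0 0
Max pheromone 3 at (0,3)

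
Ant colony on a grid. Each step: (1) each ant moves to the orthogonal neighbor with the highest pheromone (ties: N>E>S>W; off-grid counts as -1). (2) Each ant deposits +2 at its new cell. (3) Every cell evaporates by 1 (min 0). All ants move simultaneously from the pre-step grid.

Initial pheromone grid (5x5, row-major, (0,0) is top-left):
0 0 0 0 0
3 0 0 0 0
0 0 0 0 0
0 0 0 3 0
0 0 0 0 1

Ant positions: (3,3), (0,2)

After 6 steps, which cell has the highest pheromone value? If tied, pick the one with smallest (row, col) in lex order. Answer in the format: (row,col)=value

Step 1: ant0:(3,3)->N->(2,3) | ant1:(0,2)->E->(0,3)
  grid max=2 at (1,0)
Step 2: ant0:(2,3)->S->(3,3) | ant1:(0,3)->E->(0,4)
  grid max=3 at (3,3)
Step 3: ant0:(3,3)->N->(2,3) | ant1:(0,4)->S->(1,4)
  grid max=2 at (3,3)
Step 4: ant0:(2,3)->S->(3,3) | ant1:(1,4)->N->(0,4)
  grid max=3 at (3,3)
Step 5: ant0:(3,3)->N->(2,3) | ant1:(0,4)->S->(1,4)
  grid max=2 at (3,3)
Step 6: ant0:(2,3)->S->(3,3) | ant1:(1,4)->N->(0,4)
  grid max=3 at (3,3)
Final grid:
  0 0 0 0 1
  0 0 0 0 0
  0 0 0 0 0
  0 0 0 3 0
  0 0 0 0 0
Max pheromone 3 at (3,3)

Answer: (3,3)=3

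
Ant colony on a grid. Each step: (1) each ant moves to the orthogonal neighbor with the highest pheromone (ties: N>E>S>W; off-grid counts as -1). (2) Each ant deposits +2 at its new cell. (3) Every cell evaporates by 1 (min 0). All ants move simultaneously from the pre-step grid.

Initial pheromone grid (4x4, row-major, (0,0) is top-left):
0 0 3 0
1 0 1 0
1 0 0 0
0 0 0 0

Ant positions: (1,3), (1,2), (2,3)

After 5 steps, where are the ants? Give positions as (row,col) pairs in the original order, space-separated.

Step 1: ant0:(1,3)->W->(1,2) | ant1:(1,2)->N->(0,2) | ant2:(2,3)->N->(1,3)
  grid max=4 at (0,2)
Step 2: ant0:(1,2)->N->(0,2) | ant1:(0,2)->S->(1,2) | ant2:(1,3)->W->(1,2)
  grid max=5 at (0,2)
Step 3: ant0:(0,2)->S->(1,2) | ant1:(1,2)->N->(0,2) | ant2:(1,2)->N->(0,2)
  grid max=8 at (0,2)
Step 4: ant0:(1,2)->N->(0,2) | ant1:(0,2)->S->(1,2) | ant2:(0,2)->S->(1,2)
  grid max=9 at (0,2)
Step 5: ant0:(0,2)->S->(1,2) | ant1:(1,2)->N->(0,2) | ant2:(1,2)->N->(0,2)
  grid max=12 at (0,2)

(1,2) (0,2) (0,2)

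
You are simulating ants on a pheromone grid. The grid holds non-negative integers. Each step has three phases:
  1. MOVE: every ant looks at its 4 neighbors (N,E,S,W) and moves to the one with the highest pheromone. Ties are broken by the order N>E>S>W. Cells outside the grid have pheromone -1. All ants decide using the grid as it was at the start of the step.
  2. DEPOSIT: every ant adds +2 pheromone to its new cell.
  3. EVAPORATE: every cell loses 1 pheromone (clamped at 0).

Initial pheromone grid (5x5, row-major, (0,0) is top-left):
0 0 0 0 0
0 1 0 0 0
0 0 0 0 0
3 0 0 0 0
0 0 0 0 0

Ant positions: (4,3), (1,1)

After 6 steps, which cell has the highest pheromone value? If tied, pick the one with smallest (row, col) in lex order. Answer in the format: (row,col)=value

Step 1: ant0:(4,3)->N->(3,3) | ant1:(1,1)->N->(0,1)
  grid max=2 at (3,0)
Step 2: ant0:(3,3)->N->(2,3) | ant1:(0,1)->E->(0,2)
  grid max=1 at (0,2)
Step 3: ant0:(2,3)->N->(1,3) | ant1:(0,2)->E->(0,3)
  grid max=1 at (0,3)
Step 4: ant0:(1,3)->N->(0,3) | ant1:(0,3)->S->(1,3)
  grid max=2 at (0,3)
Step 5: ant0:(0,3)->S->(1,3) | ant1:(1,3)->N->(0,3)
  grid max=3 at (0,3)
Step 6: ant0:(1,3)->N->(0,3) | ant1:(0,3)->S->(1,3)
  grid max=4 at (0,3)
Final grid:
  0 0 0 4 0
  0 0 0 4 0
  0 0 0 0 0
  0 0 0 0 0
  0 0 0 0 0
Max pheromone 4 at (0,3)

Answer: (0,3)=4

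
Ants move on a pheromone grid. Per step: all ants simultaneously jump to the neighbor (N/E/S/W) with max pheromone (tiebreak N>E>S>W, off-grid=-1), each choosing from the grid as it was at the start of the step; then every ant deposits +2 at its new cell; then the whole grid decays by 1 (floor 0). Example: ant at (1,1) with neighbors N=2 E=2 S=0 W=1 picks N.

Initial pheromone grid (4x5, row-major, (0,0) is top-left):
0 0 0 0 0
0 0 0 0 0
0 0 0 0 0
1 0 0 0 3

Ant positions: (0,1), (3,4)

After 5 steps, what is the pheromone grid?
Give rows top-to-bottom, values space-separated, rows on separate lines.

After step 1: ants at (0,2),(2,4)
  0 0 1 0 0
  0 0 0 0 0
  0 0 0 0 1
  0 0 0 0 2
After step 2: ants at (0,3),(3,4)
  0 0 0 1 0
  0 0 0 0 0
  0 0 0 0 0
  0 0 0 0 3
After step 3: ants at (0,4),(2,4)
  0 0 0 0 1
  0 0 0 0 0
  0 0 0 0 1
  0 0 0 0 2
After step 4: ants at (1,4),(3,4)
  0 0 0 0 0
  0 0 0 0 1
  0 0 0 0 0
  0 0 0 0 3
After step 5: ants at (0,4),(2,4)
  0 0 0 0 1
  0 0 0 0 0
  0 0 0 0 1
  0 0 0 0 2

0 0 0 0 1
0 0 0 0 0
0 0 0 0 1
0 0 0 0 2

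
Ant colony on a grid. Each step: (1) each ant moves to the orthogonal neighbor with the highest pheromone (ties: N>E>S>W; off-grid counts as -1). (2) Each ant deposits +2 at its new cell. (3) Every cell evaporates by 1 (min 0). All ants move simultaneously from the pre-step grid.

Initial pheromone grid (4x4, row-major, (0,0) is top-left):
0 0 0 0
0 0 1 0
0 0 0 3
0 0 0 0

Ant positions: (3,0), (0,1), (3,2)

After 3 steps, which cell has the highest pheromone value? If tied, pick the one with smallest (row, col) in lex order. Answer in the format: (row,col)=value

Answer: (1,3)=3

Derivation:
Step 1: ant0:(3,0)->N->(2,0) | ant1:(0,1)->E->(0,2) | ant2:(3,2)->N->(2,2)
  grid max=2 at (2,3)
Step 2: ant0:(2,0)->N->(1,0) | ant1:(0,2)->E->(0,3) | ant2:(2,2)->E->(2,3)
  grid max=3 at (2,3)
Step 3: ant0:(1,0)->N->(0,0) | ant1:(0,3)->S->(1,3) | ant2:(2,3)->N->(1,3)
  grid max=3 at (1,3)
Final grid:
  1 0 0 0
  0 0 0 3
  0 0 0 2
  0 0 0 0
Max pheromone 3 at (1,3)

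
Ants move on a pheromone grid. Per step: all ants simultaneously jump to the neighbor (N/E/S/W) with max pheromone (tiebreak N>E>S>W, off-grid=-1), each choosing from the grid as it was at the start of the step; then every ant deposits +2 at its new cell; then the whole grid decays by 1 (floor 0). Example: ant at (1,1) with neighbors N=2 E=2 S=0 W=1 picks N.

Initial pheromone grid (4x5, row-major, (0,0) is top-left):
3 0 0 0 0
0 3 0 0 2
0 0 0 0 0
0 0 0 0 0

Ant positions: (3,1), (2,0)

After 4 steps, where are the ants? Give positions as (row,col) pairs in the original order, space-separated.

Step 1: ant0:(3,1)->N->(2,1) | ant1:(2,0)->N->(1,0)
  grid max=2 at (0,0)
Step 2: ant0:(2,1)->N->(1,1) | ant1:(1,0)->N->(0,0)
  grid max=3 at (0,0)
Step 3: ant0:(1,1)->N->(0,1) | ant1:(0,0)->E->(0,1)
  grid max=3 at (0,1)
Step 4: ant0:(0,1)->S->(1,1) | ant1:(0,1)->S->(1,1)
  grid max=5 at (1,1)

(1,1) (1,1)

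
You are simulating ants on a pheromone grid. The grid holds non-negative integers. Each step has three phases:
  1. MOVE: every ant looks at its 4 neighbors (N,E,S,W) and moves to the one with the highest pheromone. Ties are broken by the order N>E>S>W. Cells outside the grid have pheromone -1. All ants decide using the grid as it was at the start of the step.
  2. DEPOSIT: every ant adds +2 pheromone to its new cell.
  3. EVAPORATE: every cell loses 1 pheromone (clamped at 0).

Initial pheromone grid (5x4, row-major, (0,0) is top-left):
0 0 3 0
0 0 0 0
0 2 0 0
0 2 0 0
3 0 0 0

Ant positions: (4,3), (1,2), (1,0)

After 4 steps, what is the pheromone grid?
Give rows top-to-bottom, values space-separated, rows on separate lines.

After step 1: ants at (3,3),(0,2),(0,0)
  1 0 4 0
  0 0 0 0
  0 1 0 0
  0 1 0 1
  2 0 0 0
After step 2: ants at (2,3),(0,3),(0,1)
  0 1 3 1
  0 0 0 0
  0 0 0 1
  0 0 0 0
  1 0 0 0
After step 3: ants at (1,3),(0,2),(0,2)
  0 0 6 0
  0 0 0 1
  0 0 0 0
  0 0 0 0
  0 0 0 0
After step 4: ants at (0,3),(0,3),(0,3)
  0 0 5 5
  0 0 0 0
  0 0 0 0
  0 0 0 0
  0 0 0 0

0 0 5 5
0 0 0 0
0 0 0 0
0 0 0 0
0 0 0 0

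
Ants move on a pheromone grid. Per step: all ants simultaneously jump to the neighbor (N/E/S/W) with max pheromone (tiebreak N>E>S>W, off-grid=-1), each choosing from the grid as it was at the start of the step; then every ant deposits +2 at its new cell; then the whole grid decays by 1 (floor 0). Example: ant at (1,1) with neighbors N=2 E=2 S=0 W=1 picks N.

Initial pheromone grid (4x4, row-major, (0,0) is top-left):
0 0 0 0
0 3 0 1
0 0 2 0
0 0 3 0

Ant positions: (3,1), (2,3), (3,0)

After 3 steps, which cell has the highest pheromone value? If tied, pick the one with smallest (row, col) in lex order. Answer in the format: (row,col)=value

Answer: (3,2)=6

Derivation:
Step 1: ant0:(3,1)->E->(3,2) | ant1:(2,3)->W->(2,2) | ant2:(3,0)->N->(2,0)
  grid max=4 at (3,2)
Step 2: ant0:(3,2)->N->(2,2) | ant1:(2,2)->S->(3,2) | ant2:(2,0)->N->(1,0)
  grid max=5 at (3,2)
Step 3: ant0:(2,2)->S->(3,2) | ant1:(3,2)->N->(2,2) | ant2:(1,0)->E->(1,1)
  grid max=6 at (3,2)
Final grid:
  0 0 0 0
  0 2 0 0
  0 0 5 0
  0 0 6 0
Max pheromone 6 at (3,2)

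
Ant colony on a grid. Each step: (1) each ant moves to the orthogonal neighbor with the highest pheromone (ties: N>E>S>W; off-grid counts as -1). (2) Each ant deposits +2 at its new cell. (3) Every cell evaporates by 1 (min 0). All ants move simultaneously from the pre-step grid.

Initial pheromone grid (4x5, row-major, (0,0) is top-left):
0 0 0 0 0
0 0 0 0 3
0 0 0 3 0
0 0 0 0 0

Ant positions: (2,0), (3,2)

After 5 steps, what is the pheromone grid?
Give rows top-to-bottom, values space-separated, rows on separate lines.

After step 1: ants at (1,0),(2,2)
  0 0 0 0 0
  1 0 0 0 2
  0 0 1 2 0
  0 0 0 0 0
After step 2: ants at (0,0),(2,3)
  1 0 0 0 0
  0 0 0 0 1
  0 0 0 3 0
  0 0 0 0 0
After step 3: ants at (0,1),(1,3)
  0 1 0 0 0
  0 0 0 1 0
  0 0 0 2 0
  0 0 0 0 0
After step 4: ants at (0,2),(2,3)
  0 0 1 0 0
  0 0 0 0 0
  0 0 0 3 0
  0 0 0 0 0
After step 5: ants at (0,3),(1,3)
  0 0 0 1 0
  0 0 0 1 0
  0 0 0 2 0
  0 0 0 0 0

0 0 0 1 0
0 0 0 1 0
0 0 0 2 0
0 0 0 0 0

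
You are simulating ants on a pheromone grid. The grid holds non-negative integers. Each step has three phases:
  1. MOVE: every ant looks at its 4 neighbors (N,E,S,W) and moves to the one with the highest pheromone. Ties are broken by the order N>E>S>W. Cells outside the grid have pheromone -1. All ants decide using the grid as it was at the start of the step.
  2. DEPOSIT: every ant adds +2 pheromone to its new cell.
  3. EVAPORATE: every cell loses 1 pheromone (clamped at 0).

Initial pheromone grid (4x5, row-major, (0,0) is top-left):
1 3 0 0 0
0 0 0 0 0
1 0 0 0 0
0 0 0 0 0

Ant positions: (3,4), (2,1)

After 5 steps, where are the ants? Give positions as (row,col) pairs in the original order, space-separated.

Step 1: ant0:(3,4)->N->(2,4) | ant1:(2,1)->W->(2,0)
  grid max=2 at (0,1)
Step 2: ant0:(2,4)->N->(1,4) | ant1:(2,0)->N->(1,0)
  grid max=1 at (0,1)
Step 3: ant0:(1,4)->N->(0,4) | ant1:(1,0)->S->(2,0)
  grid max=2 at (2,0)
Step 4: ant0:(0,4)->S->(1,4) | ant1:(2,0)->N->(1,0)
  grid max=1 at (1,0)
Step 5: ant0:(1,4)->N->(0,4) | ant1:(1,0)->S->(2,0)
  grid max=2 at (2,0)

(0,4) (2,0)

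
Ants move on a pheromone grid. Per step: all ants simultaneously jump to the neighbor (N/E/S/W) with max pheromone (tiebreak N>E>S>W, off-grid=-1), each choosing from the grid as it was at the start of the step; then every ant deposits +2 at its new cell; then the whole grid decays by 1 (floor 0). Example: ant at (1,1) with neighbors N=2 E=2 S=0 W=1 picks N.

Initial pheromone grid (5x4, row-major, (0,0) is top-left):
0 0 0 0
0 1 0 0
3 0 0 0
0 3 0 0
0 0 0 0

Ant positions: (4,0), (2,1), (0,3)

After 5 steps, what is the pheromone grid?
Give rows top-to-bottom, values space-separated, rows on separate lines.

After step 1: ants at (3,0),(3,1),(1,3)
  0 0 0 0
  0 0 0 1
  2 0 0 0
  1 4 0 0
  0 0 0 0
After step 2: ants at (3,1),(3,0),(0,3)
  0 0 0 1
  0 0 0 0
  1 0 0 0
  2 5 0 0
  0 0 0 0
After step 3: ants at (3,0),(3,1),(1,3)
  0 0 0 0
  0 0 0 1
  0 0 0 0
  3 6 0 0
  0 0 0 0
After step 4: ants at (3,1),(3,0),(0,3)
  0 0 0 1
  0 0 0 0
  0 0 0 0
  4 7 0 0
  0 0 0 0
After step 5: ants at (3,0),(3,1),(1,3)
  0 0 0 0
  0 0 0 1
  0 0 0 0
  5 8 0 0
  0 0 0 0

0 0 0 0
0 0 0 1
0 0 0 0
5 8 0 0
0 0 0 0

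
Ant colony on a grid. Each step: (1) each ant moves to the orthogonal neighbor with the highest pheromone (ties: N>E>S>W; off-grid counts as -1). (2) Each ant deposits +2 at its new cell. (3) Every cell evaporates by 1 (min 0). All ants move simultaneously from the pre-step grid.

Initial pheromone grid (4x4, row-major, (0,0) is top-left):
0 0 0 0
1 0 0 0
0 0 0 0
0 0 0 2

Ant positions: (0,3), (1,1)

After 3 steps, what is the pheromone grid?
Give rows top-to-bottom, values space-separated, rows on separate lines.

After step 1: ants at (1,3),(1,0)
  0 0 0 0
  2 0 0 1
  0 0 0 0
  0 0 0 1
After step 2: ants at (0,3),(0,0)
  1 0 0 1
  1 0 0 0
  0 0 0 0
  0 0 0 0
After step 3: ants at (1,3),(1,0)
  0 0 0 0
  2 0 0 1
  0 0 0 0
  0 0 0 0

0 0 0 0
2 0 0 1
0 0 0 0
0 0 0 0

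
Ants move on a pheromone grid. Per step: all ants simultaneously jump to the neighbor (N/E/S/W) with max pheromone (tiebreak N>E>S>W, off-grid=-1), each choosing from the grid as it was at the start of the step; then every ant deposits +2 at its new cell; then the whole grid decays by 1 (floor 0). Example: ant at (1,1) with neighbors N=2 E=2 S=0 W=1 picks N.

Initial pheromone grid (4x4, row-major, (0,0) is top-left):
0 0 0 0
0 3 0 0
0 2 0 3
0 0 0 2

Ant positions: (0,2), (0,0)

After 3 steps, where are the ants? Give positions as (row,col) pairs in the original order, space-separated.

Step 1: ant0:(0,2)->E->(0,3) | ant1:(0,0)->E->(0,1)
  grid max=2 at (1,1)
Step 2: ant0:(0,3)->S->(1,3) | ant1:(0,1)->S->(1,1)
  grid max=3 at (1,1)
Step 3: ant0:(1,3)->S->(2,3) | ant1:(1,1)->N->(0,1)
  grid max=2 at (1,1)

(2,3) (0,1)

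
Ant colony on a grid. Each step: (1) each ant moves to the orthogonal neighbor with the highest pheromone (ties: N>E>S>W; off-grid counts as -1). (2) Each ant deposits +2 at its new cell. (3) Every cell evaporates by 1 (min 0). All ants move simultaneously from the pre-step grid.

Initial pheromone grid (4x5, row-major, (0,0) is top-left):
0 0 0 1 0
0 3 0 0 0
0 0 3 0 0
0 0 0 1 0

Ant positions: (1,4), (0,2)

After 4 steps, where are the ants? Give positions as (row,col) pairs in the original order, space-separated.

Step 1: ant0:(1,4)->N->(0,4) | ant1:(0,2)->E->(0,3)
  grid max=2 at (0,3)
Step 2: ant0:(0,4)->W->(0,3) | ant1:(0,3)->E->(0,4)
  grid max=3 at (0,3)
Step 3: ant0:(0,3)->E->(0,4) | ant1:(0,4)->W->(0,3)
  grid max=4 at (0,3)
Step 4: ant0:(0,4)->W->(0,3) | ant1:(0,3)->E->(0,4)
  grid max=5 at (0,3)

(0,3) (0,4)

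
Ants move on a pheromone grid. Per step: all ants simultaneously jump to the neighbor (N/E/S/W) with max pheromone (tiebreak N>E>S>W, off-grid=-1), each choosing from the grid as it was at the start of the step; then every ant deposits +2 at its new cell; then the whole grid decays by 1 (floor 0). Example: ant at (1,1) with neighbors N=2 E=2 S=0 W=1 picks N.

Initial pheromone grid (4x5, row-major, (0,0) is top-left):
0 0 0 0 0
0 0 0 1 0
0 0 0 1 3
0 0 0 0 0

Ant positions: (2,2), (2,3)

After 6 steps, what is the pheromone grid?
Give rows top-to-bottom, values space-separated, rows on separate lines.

After step 1: ants at (2,3),(2,4)
  0 0 0 0 0
  0 0 0 0 0
  0 0 0 2 4
  0 0 0 0 0
After step 2: ants at (2,4),(2,3)
  0 0 0 0 0
  0 0 0 0 0
  0 0 0 3 5
  0 0 0 0 0
After step 3: ants at (2,3),(2,4)
  0 0 0 0 0
  0 0 0 0 0
  0 0 0 4 6
  0 0 0 0 0
After step 4: ants at (2,4),(2,3)
  0 0 0 0 0
  0 0 0 0 0
  0 0 0 5 7
  0 0 0 0 0
After step 5: ants at (2,3),(2,4)
  0 0 0 0 0
  0 0 0 0 0
  0 0 0 6 8
  0 0 0 0 0
After step 6: ants at (2,4),(2,3)
  0 0 0 0 0
  0 0 0 0 0
  0 0 0 7 9
  0 0 0 0 0

0 0 0 0 0
0 0 0 0 0
0 0 0 7 9
0 0 0 0 0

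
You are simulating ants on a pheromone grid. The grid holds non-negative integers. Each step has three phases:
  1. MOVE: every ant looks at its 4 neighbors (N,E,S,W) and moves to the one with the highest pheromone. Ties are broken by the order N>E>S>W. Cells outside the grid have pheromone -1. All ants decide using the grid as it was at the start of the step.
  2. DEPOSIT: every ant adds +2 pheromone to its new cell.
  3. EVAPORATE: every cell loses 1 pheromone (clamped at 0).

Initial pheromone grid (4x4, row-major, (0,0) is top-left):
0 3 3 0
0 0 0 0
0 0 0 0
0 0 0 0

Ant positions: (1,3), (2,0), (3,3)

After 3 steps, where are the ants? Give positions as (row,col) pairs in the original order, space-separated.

Step 1: ant0:(1,3)->N->(0,3) | ant1:(2,0)->N->(1,0) | ant2:(3,3)->N->(2,3)
  grid max=2 at (0,1)
Step 2: ant0:(0,3)->W->(0,2) | ant1:(1,0)->N->(0,0) | ant2:(2,3)->N->(1,3)
  grid max=3 at (0,2)
Step 3: ant0:(0,2)->W->(0,1) | ant1:(0,0)->E->(0,1) | ant2:(1,3)->N->(0,3)
  grid max=4 at (0,1)

(0,1) (0,1) (0,3)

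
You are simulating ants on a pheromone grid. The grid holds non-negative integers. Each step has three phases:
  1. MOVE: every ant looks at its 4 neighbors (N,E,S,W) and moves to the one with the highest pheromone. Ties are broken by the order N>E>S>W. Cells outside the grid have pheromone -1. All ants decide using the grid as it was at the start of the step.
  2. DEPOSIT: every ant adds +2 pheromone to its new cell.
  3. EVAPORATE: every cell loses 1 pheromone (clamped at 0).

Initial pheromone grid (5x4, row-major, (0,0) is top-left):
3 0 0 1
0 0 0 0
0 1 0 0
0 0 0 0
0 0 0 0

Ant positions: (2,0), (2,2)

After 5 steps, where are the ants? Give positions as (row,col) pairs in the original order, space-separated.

Step 1: ant0:(2,0)->E->(2,1) | ant1:(2,2)->W->(2,1)
  grid max=4 at (2,1)
Step 2: ant0:(2,1)->N->(1,1) | ant1:(2,1)->N->(1,1)
  grid max=3 at (1,1)
Step 3: ant0:(1,1)->S->(2,1) | ant1:(1,1)->S->(2,1)
  grid max=6 at (2,1)
Step 4: ant0:(2,1)->N->(1,1) | ant1:(2,1)->N->(1,1)
  grid max=5 at (1,1)
Step 5: ant0:(1,1)->S->(2,1) | ant1:(1,1)->S->(2,1)
  grid max=8 at (2,1)

(2,1) (2,1)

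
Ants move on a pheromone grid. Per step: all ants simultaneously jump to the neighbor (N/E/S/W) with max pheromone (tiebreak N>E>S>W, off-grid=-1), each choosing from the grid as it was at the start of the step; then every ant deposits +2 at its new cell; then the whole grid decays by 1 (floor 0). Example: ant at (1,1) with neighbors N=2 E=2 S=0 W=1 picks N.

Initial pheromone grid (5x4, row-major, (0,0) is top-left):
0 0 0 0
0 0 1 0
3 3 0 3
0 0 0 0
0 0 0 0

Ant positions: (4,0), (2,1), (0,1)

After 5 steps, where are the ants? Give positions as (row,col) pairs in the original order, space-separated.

Step 1: ant0:(4,0)->N->(3,0) | ant1:(2,1)->W->(2,0) | ant2:(0,1)->E->(0,2)
  grid max=4 at (2,0)
Step 2: ant0:(3,0)->N->(2,0) | ant1:(2,0)->E->(2,1) | ant2:(0,2)->E->(0,3)
  grid max=5 at (2,0)
Step 3: ant0:(2,0)->E->(2,1) | ant1:(2,1)->W->(2,0) | ant2:(0,3)->S->(1,3)
  grid max=6 at (2,0)
Step 4: ant0:(2,1)->W->(2,0) | ant1:(2,0)->E->(2,1) | ant2:(1,3)->N->(0,3)
  grid max=7 at (2,0)
Step 5: ant0:(2,0)->E->(2,1) | ant1:(2,1)->W->(2,0) | ant2:(0,3)->S->(1,3)
  grid max=8 at (2,0)

(2,1) (2,0) (1,3)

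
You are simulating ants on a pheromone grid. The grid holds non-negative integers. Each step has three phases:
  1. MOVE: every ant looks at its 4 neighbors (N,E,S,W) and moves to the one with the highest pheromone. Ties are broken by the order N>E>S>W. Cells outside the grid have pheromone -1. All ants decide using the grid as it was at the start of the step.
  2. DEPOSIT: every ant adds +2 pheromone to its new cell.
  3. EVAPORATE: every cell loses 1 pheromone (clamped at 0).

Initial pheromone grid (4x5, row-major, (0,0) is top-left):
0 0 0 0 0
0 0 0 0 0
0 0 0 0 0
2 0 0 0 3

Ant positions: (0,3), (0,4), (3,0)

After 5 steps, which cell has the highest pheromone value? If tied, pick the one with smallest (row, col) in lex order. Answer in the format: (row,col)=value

Answer: (0,4)=5

Derivation:
Step 1: ant0:(0,3)->E->(0,4) | ant1:(0,4)->S->(1,4) | ant2:(3,0)->N->(2,0)
  grid max=2 at (3,4)
Step 2: ant0:(0,4)->S->(1,4) | ant1:(1,4)->N->(0,4) | ant2:(2,0)->S->(3,0)
  grid max=2 at (0,4)
Step 3: ant0:(1,4)->N->(0,4) | ant1:(0,4)->S->(1,4) | ant2:(3,0)->N->(2,0)
  grid max=3 at (0,4)
Step 4: ant0:(0,4)->S->(1,4) | ant1:(1,4)->N->(0,4) | ant2:(2,0)->S->(3,0)
  grid max=4 at (0,4)
Step 5: ant0:(1,4)->N->(0,4) | ant1:(0,4)->S->(1,4) | ant2:(3,0)->N->(2,0)
  grid max=5 at (0,4)
Final grid:
  0 0 0 0 5
  0 0 0 0 5
  1 0 0 0 0
  1 0 0 0 0
Max pheromone 5 at (0,4)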